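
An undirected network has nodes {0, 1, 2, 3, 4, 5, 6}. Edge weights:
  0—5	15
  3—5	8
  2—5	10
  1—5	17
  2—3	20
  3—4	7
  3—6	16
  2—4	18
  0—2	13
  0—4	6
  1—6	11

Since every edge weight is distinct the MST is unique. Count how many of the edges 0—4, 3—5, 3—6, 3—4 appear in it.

Kruskal: consider edges lightest-first.
0—4 (6): add — endpoints in different components.
3—4 (7): add — endpoints in different components.
3—5 (8): add — endpoints in different components.
2—5 (10): add — endpoints in different components.
1—6 (11): add — endpoints in different components.
0—2 (13): skip — 0 and 2 already connected.
0—5 (15): skip — 0 and 5 already connected.
3—6 (16): add — endpoints in different components.
MST edge set: {0—4, 3—4, 3—5, 2—5, 1—6, 3—6}.
Of the listed edges, {0—4, 3—5, 3—6, 3—4} are in the MST → 4.

4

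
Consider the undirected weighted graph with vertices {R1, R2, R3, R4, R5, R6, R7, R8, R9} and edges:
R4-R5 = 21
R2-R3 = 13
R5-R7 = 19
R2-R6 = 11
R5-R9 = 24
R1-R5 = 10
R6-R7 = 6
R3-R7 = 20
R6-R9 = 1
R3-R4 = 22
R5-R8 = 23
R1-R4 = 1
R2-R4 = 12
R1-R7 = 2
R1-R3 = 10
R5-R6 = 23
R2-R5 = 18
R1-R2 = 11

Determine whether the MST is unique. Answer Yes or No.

No

Sort edges by weight, then run Kruskal:
R1-R4 (1): add — endpoints in different components.
R6-R9 (1): add — endpoints in different components.
R1-R7 (2): add — endpoints in different components.
R6-R7 (6): add — endpoints in different components.
R1-R3 (10): add — endpoints in different components.
R1-R5 (10): add — endpoints in different components.
R1-R2 (11): add — endpoints in different components.
R2-R6 (11): skip — R2 and R6 already connected.
R2-R4 (12): skip — R4 and R2 already connected.
R2-R3 (13): skip — R2 and R3 already connected.
R2-R5 (18): skip — R2 and R5 already connected.
R5-R7 (19): skip — R7 and R5 already connected.
R3-R7 (20): skip — R7 and R3 already connected.
R4-R5 (21): skip — R4 and R5 already connected.
R3-R4 (22): skip — R4 and R3 already connected.
R5-R6 (23): skip — R6 and R5 already connected.
R5-R8 (23): add — endpoints in different components.
Non-tree edge R2-R6 has weight 11, equal to the heaviest edge on its tree cycle — swapping gives another MST of the same weight. Not unique.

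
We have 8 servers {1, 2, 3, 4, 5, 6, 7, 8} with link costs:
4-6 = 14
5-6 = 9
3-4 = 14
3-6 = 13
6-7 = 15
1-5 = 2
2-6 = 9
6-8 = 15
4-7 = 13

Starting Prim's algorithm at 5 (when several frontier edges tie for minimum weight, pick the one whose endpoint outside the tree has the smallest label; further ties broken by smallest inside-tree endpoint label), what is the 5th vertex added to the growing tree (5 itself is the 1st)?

3

Prim, starting at 5.
Step 1: frontier [1-5 2, 5-6 9] → take 1-5 (2); add 1.
Step 2: frontier [5-6 9] → take 5-6 (9); add 6.
Step 3: frontier [2-6 9, 3-6 13, 4-6 14, 6-7 15, 6-8 15] → take 2-6 (9); add 2.
Step 4: frontier [3-6 13, 4-6 14, 6-7 15, 6-8 15] → take 3-6 (13); add 3.
Step 5: frontier [3-4 14, 4-6 14, 6-7 15, 6-8 15] → take 3-4 (14); add 4.
Step 6: frontier [4-7 13, 6-7 15, 6-8 15] → take 4-7 (13); add 7.
Step 7: frontier [6-8 15] → take 6-8 (15); add 8.
Vertex order: 5, 1, 6, 2, 3, 4, 7, 8. The 5th vertex is 3.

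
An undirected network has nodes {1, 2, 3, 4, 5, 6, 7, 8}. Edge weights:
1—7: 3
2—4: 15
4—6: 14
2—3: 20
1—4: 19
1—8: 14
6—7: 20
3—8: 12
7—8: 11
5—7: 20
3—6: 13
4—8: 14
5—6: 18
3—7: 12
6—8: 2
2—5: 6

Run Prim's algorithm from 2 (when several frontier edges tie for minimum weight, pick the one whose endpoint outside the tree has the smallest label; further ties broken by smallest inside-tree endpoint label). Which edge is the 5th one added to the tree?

Prim, starting at 2.
Step 1: cheapest edge leaving the tree is 2—5 (6); add 5.
Step 2: cheapest edge leaving the tree is 2—4 (15); add 4.
Step 3: cheapest edge leaving the tree is 4—6 (14); add 6.
Step 4: cheapest edge leaving the tree is 6—8 (2); add 8.
Step 5: cheapest edge leaving the tree is 7—8 (11); add 7.
Step 6: cheapest edge leaving the tree is 1—7 (3); add 1.
Step 7: cheapest edge leaving the tree is 3—7 (12); add 3.
The 5th edge added is 7—8.

7-8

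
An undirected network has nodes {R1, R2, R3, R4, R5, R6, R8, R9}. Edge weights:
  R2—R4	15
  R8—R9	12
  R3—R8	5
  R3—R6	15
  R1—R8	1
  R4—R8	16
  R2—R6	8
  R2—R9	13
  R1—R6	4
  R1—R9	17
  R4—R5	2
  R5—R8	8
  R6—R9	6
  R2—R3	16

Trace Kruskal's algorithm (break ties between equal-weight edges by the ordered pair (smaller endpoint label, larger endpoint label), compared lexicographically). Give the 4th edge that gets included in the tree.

Kruskal: consider edges lightest-first.
R1—R8 (1): add — endpoints in different components.
R4—R5 (2): add — endpoints in different components.
R1—R6 (4): add — endpoints in different components.
R3—R8 (5): add — endpoints in different components.
R6—R9 (6): add — endpoints in different components.
R2—R6 (8): add — endpoints in different components.
R5—R8 (8): add — endpoints in different components.
The 4th edge added is R3—R8.

R3-R8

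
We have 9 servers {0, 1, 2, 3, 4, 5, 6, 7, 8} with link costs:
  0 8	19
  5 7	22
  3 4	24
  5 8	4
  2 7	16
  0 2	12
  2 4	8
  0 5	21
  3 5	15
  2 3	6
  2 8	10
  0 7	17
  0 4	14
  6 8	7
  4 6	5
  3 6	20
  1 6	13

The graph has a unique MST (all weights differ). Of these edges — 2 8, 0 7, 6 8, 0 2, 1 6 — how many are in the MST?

3

Kruskal: consider edges lightest-first.
5 8 (4): add — endpoints in different components.
4 6 (5): add — endpoints in different components.
2 3 (6): add — endpoints in different components.
6 8 (7): add — endpoints in different components.
2 4 (8): add — endpoints in different components.
2 8 (10): skip — 2 and 8 already connected.
0 2 (12): add — endpoints in different components.
1 6 (13): add — endpoints in different components.
0 4 (14): skip — 0 and 4 already connected.
3 5 (15): skip — 3 and 5 already connected.
2 7 (16): add — endpoints in different components.
MST edge set: {5 8, 4 6, 2 3, 6 8, 2 4, 0 2, 1 6, 2 7}.
Of the listed edges, {6 8, 0 2, 1 6} are in the MST → 3.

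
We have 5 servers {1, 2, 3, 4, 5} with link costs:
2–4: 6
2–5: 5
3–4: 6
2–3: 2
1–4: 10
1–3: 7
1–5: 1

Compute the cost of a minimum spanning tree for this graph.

Grow the tree from 3 using Prim:
Step 1: frontier [2–3 2, 3–4 6, 1–3 7] → take 2–3 (2); add 2.
Step 2: frontier [2–5 5, 2–4 6, 3–4 6, 1–3 7] → take 2–5 (5); add 5.
Step 3: frontier [2–4 6, 3–4 6, 1–3 7, 1–5 1] → take 1–5 (1); add 1.
Step 4: frontier [1–4 10, 2–4 6, 3–4 6] → take 2–4 (6); add 4.
MST edges: 2–3, 2–5, 1–5, 2–4; total weight 2+5+1+6 = 14.

14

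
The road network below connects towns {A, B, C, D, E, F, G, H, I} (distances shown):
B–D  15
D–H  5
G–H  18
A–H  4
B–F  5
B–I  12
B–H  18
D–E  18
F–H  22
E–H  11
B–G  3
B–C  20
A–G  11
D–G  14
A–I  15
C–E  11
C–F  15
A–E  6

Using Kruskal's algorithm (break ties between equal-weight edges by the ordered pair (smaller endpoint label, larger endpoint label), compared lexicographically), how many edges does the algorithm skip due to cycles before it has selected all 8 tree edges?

Sort edges by weight, then run Kruskal:
B–G (3): add — endpoints in different components.
A–H (4): add — endpoints in different components.
B–F (5): add — endpoints in different components.
D–H (5): add — endpoints in different components.
A–E (6): add — endpoints in different components.
A–G (11): add — endpoints in different components.
C–E (11): add — endpoints in different components.
E–H (11): skip — E and H already connected.
B–I (12): add — endpoints in different components.
Edges rejected before the tree was complete: 1.

1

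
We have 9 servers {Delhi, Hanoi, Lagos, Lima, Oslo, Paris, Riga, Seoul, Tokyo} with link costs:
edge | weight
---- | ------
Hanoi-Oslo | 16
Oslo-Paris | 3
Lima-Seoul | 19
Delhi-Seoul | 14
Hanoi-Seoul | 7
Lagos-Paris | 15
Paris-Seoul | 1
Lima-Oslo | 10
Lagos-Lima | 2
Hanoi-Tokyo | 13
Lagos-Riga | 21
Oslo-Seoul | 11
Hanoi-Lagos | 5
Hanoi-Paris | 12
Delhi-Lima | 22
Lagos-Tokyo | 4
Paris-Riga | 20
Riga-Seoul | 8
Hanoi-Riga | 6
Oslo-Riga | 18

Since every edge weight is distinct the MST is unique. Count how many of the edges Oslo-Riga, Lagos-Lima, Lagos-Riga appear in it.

Kruskal: consider edges lightest-first.
Paris-Seoul (1): add — endpoints in different components.
Lagos-Lima (2): add — endpoints in different components.
Oslo-Paris (3): add — endpoints in different components.
Lagos-Tokyo (4): add — endpoints in different components.
Hanoi-Lagos (5): add — endpoints in different components.
Hanoi-Riga (6): add — endpoints in different components.
Hanoi-Seoul (7): add — endpoints in different components.
Riga-Seoul (8): skip — Seoul and Riga already connected.
Lima-Oslo (10): skip — Lima and Oslo already connected.
Oslo-Seoul (11): skip — Seoul and Oslo already connected.
Hanoi-Paris (12): skip — Paris and Hanoi already connected.
Hanoi-Tokyo (13): skip — Hanoi and Tokyo already connected.
Delhi-Seoul (14): add — endpoints in different components.
MST edge set: {Paris-Seoul, Lagos-Lima, Oslo-Paris, Lagos-Tokyo, Hanoi-Lagos, Hanoi-Riga, Hanoi-Seoul, Delhi-Seoul}.
Of the listed edges, {Lagos-Lima} are in the MST → 1.

1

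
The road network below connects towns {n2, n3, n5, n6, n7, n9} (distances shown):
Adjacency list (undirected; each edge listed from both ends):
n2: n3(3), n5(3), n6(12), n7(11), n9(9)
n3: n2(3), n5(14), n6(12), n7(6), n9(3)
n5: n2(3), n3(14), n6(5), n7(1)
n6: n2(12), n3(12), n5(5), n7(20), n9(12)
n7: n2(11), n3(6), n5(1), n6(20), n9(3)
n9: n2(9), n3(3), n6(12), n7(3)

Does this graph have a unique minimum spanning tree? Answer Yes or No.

Kruskal's algorithm — process edges by increasing weight (ties by edge label):
n5–n7 (1): add — endpoints in different components.
n2–n3 (3): add — endpoints in different components.
n2–n5 (3): add — endpoints in different components.
n3–n9 (3): add — endpoints in different components.
n7–n9 (3): skip — n7 and n9 already connected.
n5–n6 (5): add — endpoints in different components.
Non-tree edge n7–n9 has weight 3, equal to the heaviest edge on its tree cycle — swapping gives another MST of the same weight. Not unique.

No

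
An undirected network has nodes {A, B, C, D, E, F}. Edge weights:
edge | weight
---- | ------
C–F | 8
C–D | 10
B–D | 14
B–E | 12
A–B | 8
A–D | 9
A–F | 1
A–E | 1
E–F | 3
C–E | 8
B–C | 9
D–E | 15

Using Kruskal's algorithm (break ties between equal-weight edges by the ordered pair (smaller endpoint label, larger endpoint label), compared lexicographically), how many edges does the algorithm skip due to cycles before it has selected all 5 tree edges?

2

Kruskal: consider edges lightest-first.
A–E (1): add. Components now {A,E} {B} {C} {D} {F}
A–F (1): add. Components now {A,E,F} {B} {C} {D}
E–F (3): skip — E and F already connected.
A–B (8): add. Components now {A,B,E,F} {C} {D}
C–E (8): add. Components now {A,B,C,E,F} {D}
C–F (8): skip — C and F already connected.
A–D (9): add. Components now {A,B,C,D,E,F}
Edges rejected before the tree was complete: 2.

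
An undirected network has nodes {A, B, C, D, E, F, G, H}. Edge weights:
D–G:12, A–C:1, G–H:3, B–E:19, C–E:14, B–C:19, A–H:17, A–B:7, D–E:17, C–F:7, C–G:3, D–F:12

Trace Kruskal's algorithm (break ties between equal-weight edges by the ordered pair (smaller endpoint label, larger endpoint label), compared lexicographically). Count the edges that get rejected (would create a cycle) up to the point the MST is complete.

Kruskal's algorithm — process edges by increasing weight (ties by edge label):
A–C (1): add — endpoints in different components.
C–G (3): add — endpoints in different components.
G–H (3): add — endpoints in different components.
A–B (7): add — endpoints in different components.
C–F (7): add — endpoints in different components.
D–F (12): add — endpoints in different components.
D–G (12): skip — D and G already connected.
C–E (14): add — endpoints in different components.
Edges rejected before the tree was complete: 1.

1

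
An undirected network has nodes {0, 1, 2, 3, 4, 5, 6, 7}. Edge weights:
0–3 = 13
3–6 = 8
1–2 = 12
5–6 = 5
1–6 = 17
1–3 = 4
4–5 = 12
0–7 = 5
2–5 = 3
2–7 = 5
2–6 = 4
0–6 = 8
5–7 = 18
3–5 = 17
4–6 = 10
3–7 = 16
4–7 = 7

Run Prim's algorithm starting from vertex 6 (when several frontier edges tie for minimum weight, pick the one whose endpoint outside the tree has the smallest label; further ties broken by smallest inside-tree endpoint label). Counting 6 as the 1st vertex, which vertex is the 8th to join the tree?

1

Prim's algorithm from 6:
Step 1: cheapest edge leaving the tree is 2–6 (4); add 2.
Step 2: cheapest edge leaving the tree is 2–5 (3); add 5.
Step 3: cheapest edge leaving the tree is 2–7 (5); add 7.
Step 4: cheapest edge leaving the tree is 0–7 (5); add 0.
Step 5: cheapest edge leaving the tree is 4–7 (7); add 4.
Step 6: cheapest edge leaving the tree is 3–6 (8); add 3.
Step 7: cheapest edge leaving the tree is 1–3 (4); add 1.
Vertex order: 6, 2, 5, 7, 0, 4, 3, 1. The 8th vertex is 1.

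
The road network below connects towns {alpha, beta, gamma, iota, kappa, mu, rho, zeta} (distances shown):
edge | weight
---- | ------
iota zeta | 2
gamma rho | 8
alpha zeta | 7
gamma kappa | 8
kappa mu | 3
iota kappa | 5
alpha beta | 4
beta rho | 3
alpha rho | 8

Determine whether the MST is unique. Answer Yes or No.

No

Sort edges by weight, then run Kruskal:
iota zeta (2): add — endpoints in different components.
beta rho (3): add — endpoints in different components.
kappa mu (3): add — endpoints in different components.
alpha beta (4): add — endpoints in different components.
iota kappa (5): add — endpoints in different components.
alpha zeta (7): add — endpoints in different components.
alpha rho (8): skip — alpha and rho already connected.
gamma kappa (8): add — endpoints in different components.
Non-tree edge gamma rho has weight 8, equal to the heaviest edge on its tree cycle — swapping gives another MST of the same weight. Not unique.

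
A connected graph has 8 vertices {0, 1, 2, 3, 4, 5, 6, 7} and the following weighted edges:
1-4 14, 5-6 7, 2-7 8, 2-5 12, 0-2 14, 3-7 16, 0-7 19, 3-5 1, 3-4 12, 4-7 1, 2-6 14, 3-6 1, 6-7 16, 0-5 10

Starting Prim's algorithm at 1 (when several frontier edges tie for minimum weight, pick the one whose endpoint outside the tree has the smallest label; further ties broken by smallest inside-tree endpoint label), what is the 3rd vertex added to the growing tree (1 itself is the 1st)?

7

Grow the tree from 1 using Prim:
Step 1: cheapest edge leaving the tree is 1-4 (14); add 4.
Step 2: cheapest edge leaving the tree is 4-7 (1); add 7.
Step 3: cheapest edge leaving the tree is 2-7 (8); add 2.
Step 4: cheapest edge leaving the tree is 3-4 (12); add 3.
Step 5: cheapest edge leaving the tree is 3-5 (1); add 5.
Step 6: cheapest edge leaving the tree is 3-6 (1); add 6.
Step 7: cheapest edge leaving the tree is 0-5 (10); add 0.
Vertex order: 1, 4, 7, 2, 3, 5, 6, 0. The 3rd vertex is 7.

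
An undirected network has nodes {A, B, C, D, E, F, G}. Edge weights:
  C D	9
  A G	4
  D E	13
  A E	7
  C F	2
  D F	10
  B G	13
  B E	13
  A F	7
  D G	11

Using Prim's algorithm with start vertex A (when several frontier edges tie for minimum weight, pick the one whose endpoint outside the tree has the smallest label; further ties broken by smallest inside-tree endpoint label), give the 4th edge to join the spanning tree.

C-F

Prim, starting at A.
Step 1: cheapest edge leaving the tree is A G (4); add G.
Step 2: cheapest edge leaving the tree is A E (7); add E.
Step 3: cheapest edge leaving the tree is A F (7); add F.
Step 4: cheapest edge leaving the tree is C F (2); add C.
Step 5: cheapest edge leaving the tree is C D (9); add D.
Step 6: cheapest edge leaving the tree is B E (13); add B.
The 4th edge added is C F.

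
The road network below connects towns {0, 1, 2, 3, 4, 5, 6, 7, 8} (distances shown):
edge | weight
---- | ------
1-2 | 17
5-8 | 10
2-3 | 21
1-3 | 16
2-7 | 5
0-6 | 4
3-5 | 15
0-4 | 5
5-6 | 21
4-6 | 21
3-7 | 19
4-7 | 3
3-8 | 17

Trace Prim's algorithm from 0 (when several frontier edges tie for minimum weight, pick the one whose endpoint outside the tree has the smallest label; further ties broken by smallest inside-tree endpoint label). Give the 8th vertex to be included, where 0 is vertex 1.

5

Prim's algorithm from 0:
Step 1: frontier [0-6 4, 0-4 5] → take 0-6 (4); add 6.
Step 2: frontier [0-4 5, 4-6 21, 5-6 21] → take 0-4 (5); add 4.
Step 3: frontier [4-7 3, 5-6 21] → take 4-7 (3); add 7.
Step 4: frontier [5-6 21, 2-7 5, 3-7 19] → take 2-7 (5); add 2.
Step 5: frontier [1-2 17, 2-3 21, 5-6 21, 3-7 19] → take 1-2 (17); add 1.
Step 6: frontier [1-3 16, 2-3 21, 5-6 21, 3-7 19] → take 1-3 (16); add 3.
Step 7: frontier [3-5 15, 3-8 17, 5-6 21] → take 3-5 (15); add 5.
Step 8: frontier [3-8 17, 5-8 10] → take 5-8 (10); add 8.
Vertex order: 0, 6, 4, 7, 2, 1, 3, 5, 8. The 8th vertex is 5.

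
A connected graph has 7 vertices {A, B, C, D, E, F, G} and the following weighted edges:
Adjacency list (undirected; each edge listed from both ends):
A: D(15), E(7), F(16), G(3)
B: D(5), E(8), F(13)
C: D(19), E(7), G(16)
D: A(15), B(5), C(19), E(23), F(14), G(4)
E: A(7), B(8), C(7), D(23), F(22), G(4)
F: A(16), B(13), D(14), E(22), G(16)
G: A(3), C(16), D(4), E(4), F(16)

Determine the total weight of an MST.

36

Prim, starting at D.
Step 1: cheapest edge leaving the tree is D–G (4); add G.
Step 2: cheapest edge leaving the tree is A–G (3); add A.
Step 3: cheapest edge leaving the tree is E–G (4); add E.
Step 4: cheapest edge leaving the tree is B–D (5); add B.
Step 5: cheapest edge leaving the tree is C–E (7); add C.
Step 6: cheapest edge leaving the tree is B–F (13); add F.
MST edges: D–G, A–G, E–G, B–D, C–E, B–F; total weight 4+3+4+5+7+13 = 36.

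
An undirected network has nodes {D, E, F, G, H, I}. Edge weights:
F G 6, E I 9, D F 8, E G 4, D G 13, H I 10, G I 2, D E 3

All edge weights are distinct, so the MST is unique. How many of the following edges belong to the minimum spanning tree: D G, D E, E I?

1

Kruskal: consider edges lightest-first.
G I (2): add. Components now {D} {E} {F} {G,I} {H}
D E (3): add. Components now {D,E} {F} {G,I} {H}
E G (4): add. Components now {D,E,G,I} {F} {H}
F G (6): add. Components now {D,E,F,G,I} {H}
D F (8): skip — D and F already connected.
E I (9): skip — E and I already connected.
H I (10): add. Components now {D,E,F,G,H,I}
MST edge set: {G I, D E, E G, F G, H I}.
Of the listed edges, {D E} are in the MST → 1.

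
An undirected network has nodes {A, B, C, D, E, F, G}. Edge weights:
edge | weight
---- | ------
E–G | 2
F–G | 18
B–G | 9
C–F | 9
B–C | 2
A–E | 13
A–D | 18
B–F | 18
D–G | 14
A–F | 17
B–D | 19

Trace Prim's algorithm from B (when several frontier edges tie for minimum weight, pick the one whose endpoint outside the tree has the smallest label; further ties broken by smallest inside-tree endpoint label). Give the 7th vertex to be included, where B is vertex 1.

D

Grow the tree from B using Prim:
Step 1: cheapest edge leaving the tree is B–C (2); add C.
Step 2: cheapest edge leaving the tree is C–F (9); add F.
Step 3: cheapest edge leaving the tree is B–G (9); add G.
Step 4: cheapest edge leaving the tree is E–G (2); add E.
Step 5: cheapest edge leaving the tree is A–E (13); add A.
Step 6: cheapest edge leaving the tree is D–G (14); add D.
Vertex order: B, C, F, G, E, A, D. The 7th vertex is D.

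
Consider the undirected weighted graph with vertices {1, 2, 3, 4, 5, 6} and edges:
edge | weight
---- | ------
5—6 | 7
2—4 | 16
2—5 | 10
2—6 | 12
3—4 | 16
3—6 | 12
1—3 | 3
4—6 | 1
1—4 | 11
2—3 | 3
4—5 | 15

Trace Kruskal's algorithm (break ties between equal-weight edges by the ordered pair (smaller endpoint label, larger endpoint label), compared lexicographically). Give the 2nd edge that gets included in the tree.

1-3

Kruskal: consider edges lightest-first.
4—6 (1): add. Components now {1} {2} {3} {4,6} {5}
1—3 (3): add. Components now {1,3} {2} {4,6} {5}
2—3 (3): add. Components now {1,2,3} {4,6} {5}
5—6 (7): add. Components now {1,2,3} {4,5,6}
2—5 (10): add. Components now {1,2,3,4,5,6}
The 2nd edge added is 1—3.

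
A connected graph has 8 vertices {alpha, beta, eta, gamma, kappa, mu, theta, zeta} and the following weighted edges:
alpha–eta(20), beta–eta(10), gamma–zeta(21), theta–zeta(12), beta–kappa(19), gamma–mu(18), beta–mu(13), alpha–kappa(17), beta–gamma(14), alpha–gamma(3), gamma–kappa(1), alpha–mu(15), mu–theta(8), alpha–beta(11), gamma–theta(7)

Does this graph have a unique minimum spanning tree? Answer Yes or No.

Yes

Kruskal: consider edges lightest-first.
gamma–kappa (1): add — endpoints in different components.
alpha–gamma (3): add — endpoints in different components.
gamma–theta (7): add — endpoints in different components.
mu–theta (8): add — endpoints in different components.
beta–eta (10): add — endpoints in different components.
alpha–beta (11): add — endpoints in different components.
theta–zeta (12): add — endpoints in different components.
Every non-tree edge has weight strictly greater than the heaviest edge on the tree path between its endpoints, so the MST is unique.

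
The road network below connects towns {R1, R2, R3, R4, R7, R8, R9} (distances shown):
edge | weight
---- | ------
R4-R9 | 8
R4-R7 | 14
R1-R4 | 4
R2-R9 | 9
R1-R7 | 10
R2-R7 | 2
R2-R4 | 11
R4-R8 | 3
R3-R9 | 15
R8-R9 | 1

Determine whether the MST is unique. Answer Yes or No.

Yes

Kruskal: consider edges lightest-first.
R8-R9 (1): add. Components now {R2} {R3} {R1} {R8,R9} {R4} {R7}
R2-R7 (2): add. Components now {R2,R7} {R3} {R1} {R8,R9} {R4}
R4-R8 (3): add. Components now {R2,R7} {R3} {R1} {R4,R8,R9}
R1-R4 (4): add. Components now {R2,R7} {R3} {R1,R4,R8,R9}
R4-R9 (8): skip — R9 and R4 already connected.
R2-R9 (9): add. Components now {R1,R2,R4,R7,R8,R9} {R3}
R1-R7 (10): skip — R1 and R7 already connected.
R2-R4 (11): skip — R2 and R4 already connected.
R4-R7 (14): skip — R4 and R7 already connected.
R3-R9 (15): add. Components now {R1,R2,R3,R4,R7,R8,R9}
Every non-tree edge has weight strictly greater than the heaviest edge on the tree path between its endpoints, so the MST is unique.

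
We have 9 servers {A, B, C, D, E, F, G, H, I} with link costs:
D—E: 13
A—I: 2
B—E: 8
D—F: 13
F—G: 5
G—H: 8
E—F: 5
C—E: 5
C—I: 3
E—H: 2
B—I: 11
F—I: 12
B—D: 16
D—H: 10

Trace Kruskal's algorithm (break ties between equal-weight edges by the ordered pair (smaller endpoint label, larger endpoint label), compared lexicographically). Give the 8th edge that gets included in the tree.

D-H

Kruskal: consider edges lightest-first.
A—I (2): add — endpoints in different components.
E—H (2): add — endpoints in different components.
C—I (3): add — endpoints in different components.
C—E (5): add — endpoints in different components.
E—F (5): add — endpoints in different components.
F—G (5): add — endpoints in different components.
B—E (8): add — endpoints in different components.
G—H (8): skip — G and H already connected.
D—H (10): add — endpoints in different components.
The 8th edge added is D—H.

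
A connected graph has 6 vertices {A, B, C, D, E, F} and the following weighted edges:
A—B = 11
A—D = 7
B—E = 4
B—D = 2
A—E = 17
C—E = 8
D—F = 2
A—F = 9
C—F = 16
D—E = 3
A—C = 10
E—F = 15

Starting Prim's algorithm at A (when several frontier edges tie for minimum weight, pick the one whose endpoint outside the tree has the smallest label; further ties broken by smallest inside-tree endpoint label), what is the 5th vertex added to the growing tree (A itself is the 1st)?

E

Grow the tree from A using Prim:
Step 1: cheapest edge leaving the tree is A—D (7); add D.
Step 2: cheapest edge leaving the tree is B—D (2); add B.
Step 3: cheapest edge leaving the tree is D—F (2); add F.
Step 4: cheapest edge leaving the tree is D—E (3); add E.
Step 5: cheapest edge leaving the tree is C—E (8); add C.
Vertex order: A, D, B, F, E, C. The 5th vertex is E.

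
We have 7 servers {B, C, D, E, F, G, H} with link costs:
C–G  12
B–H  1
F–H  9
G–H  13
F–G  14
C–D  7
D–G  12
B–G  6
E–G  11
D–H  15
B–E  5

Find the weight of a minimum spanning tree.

Grow the tree from H using Prim:
Step 1: frontier [B–H 1, F–H 9, G–H 13, D–H 15] → take B–H (1); add B.
Step 2: frontier [B–E 5, B–G 6, F–H 9, G–H 13, D–H 15] → take B–E (5); add E.
Step 3: frontier [B–G 6, E–G 11, F–H 9, G–H 13, D–H 15] → take B–G (6); add G.
Step 4: frontier [C–G 12, D–G 12, F–G 14, F–H 9, D–H 15] → take F–H (9); add F.
Step 5: frontier [C–G 12, D–G 12, D–H 15] → take C–G (12); add C.
Step 6: frontier [C–D 7, D–G 12, D–H 15] → take C–D (7); add D.
MST edges: B–H, B–E, B–G, F–H, C–G, C–D; total weight 1+5+6+9+12+7 = 40.

40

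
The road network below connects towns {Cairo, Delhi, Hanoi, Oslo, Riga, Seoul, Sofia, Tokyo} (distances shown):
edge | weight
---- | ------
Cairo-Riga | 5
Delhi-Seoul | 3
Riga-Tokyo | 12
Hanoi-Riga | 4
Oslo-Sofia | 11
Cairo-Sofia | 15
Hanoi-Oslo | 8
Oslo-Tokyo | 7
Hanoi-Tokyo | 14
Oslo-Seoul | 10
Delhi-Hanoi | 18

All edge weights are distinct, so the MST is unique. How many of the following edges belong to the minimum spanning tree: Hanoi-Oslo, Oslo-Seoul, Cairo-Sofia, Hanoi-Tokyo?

Sort edges by weight, then run Kruskal:
Delhi-Seoul (3): add — endpoints in different components.
Hanoi-Riga (4): add — endpoints in different components.
Cairo-Riga (5): add — endpoints in different components.
Oslo-Tokyo (7): add — endpoints in different components.
Hanoi-Oslo (8): add — endpoints in different components.
Oslo-Seoul (10): add — endpoints in different components.
Oslo-Sofia (11): add — endpoints in different components.
MST edge set: {Delhi-Seoul, Hanoi-Riga, Cairo-Riga, Oslo-Tokyo, Hanoi-Oslo, Oslo-Seoul, Oslo-Sofia}.
Of the listed edges, {Hanoi-Oslo, Oslo-Seoul} are in the MST → 2.

2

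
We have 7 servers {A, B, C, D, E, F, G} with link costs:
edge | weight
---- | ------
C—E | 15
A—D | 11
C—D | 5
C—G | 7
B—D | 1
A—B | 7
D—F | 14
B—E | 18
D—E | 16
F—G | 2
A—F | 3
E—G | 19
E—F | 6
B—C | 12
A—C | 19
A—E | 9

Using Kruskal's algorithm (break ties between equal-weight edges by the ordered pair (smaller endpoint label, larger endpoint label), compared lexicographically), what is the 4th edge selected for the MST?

Sort edges by weight, then run Kruskal:
B—D (1): add. Components now {A} {B,D} {C} {E} {F} {G}
F—G (2): add. Components now {A} {B,D} {C} {E} {F,G}
A—F (3): add. Components now {A,F,G} {B,D} {C} {E}
C—D (5): add. Components now {A,F,G} {B,C,D} {E}
E—F (6): add. Components now {A,E,F,G} {B,C,D}
A—B (7): add. Components now {A,B,C,D,E,F,G}
The 4th edge added is C—D.

C-D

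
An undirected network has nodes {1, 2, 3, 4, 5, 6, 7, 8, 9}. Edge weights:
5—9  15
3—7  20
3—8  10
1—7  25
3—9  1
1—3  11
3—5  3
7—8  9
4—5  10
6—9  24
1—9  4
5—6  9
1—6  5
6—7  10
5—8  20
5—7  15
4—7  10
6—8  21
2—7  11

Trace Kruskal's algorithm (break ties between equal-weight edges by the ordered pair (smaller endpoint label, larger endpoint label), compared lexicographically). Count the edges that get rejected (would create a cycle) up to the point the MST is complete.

Sort edges by weight, then run Kruskal:
3—9 (1): add — endpoints in different components.
3—5 (3): add — endpoints in different components.
1—9 (4): add — endpoints in different components.
1—6 (5): add — endpoints in different components.
5—6 (9): skip — 5 and 6 already connected.
7—8 (9): add — endpoints in different components.
3—8 (10): add — endpoints in different components.
4—5 (10): add — endpoints in different components.
4—7 (10): skip — 4 and 7 already connected.
6—7 (10): skip — 6 and 7 already connected.
1—3 (11): skip — 1 and 3 already connected.
2—7 (11): add — endpoints in different components.
Edges rejected before the tree was complete: 4.

4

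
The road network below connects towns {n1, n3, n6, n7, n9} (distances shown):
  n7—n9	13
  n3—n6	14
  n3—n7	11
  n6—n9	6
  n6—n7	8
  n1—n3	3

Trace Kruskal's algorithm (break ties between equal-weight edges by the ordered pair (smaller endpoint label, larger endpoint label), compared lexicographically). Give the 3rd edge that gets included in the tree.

n6-n7

Kruskal's algorithm — process edges by increasing weight (ties by edge label):
n1—n3 (3): add — endpoints in different components.
n6—n9 (6): add — endpoints in different components.
n6—n7 (8): add — endpoints in different components.
n3—n7 (11): add — endpoints in different components.
The 3rd edge added is n6—n7.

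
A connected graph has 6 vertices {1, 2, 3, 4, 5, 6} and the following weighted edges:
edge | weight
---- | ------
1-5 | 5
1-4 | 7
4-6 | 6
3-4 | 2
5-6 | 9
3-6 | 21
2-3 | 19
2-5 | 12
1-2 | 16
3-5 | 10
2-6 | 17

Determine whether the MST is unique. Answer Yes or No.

Yes

Sort edges by weight, then run Kruskal:
3-4 (2): add. Components now {1} {2} {3,4} {5} {6}
1-5 (5): add. Components now {1,5} {2} {3,4} {6}
4-6 (6): add. Components now {1,5} {2} {3,4,6}
1-4 (7): add. Components now {1,3,4,5,6} {2}
5-6 (9): skip — 5 and 6 already connected.
3-5 (10): skip — 3 and 5 already connected.
2-5 (12): add. Components now {1,2,3,4,5,6}
Every non-tree edge has weight strictly greater than the heaviest edge on the tree path between its endpoints, so the MST is unique.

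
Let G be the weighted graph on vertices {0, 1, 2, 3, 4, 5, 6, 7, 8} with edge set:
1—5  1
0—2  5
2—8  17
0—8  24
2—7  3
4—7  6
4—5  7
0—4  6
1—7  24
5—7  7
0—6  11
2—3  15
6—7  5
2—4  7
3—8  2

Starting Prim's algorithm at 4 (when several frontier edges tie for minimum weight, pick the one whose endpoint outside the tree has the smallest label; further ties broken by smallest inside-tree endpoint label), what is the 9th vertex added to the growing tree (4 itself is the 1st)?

8

Grow the tree from 4 using Prim:
Step 1: cheapest edge leaving the tree is 0—4 (6); add 0.
Step 2: cheapest edge leaving the tree is 0—2 (5); add 2.
Step 3: cheapest edge leaving the tree is 2—7 (3); add 7.
Step 4: cheapest edge leaving the tree is 6—7 (5); add 6.
Step 5: cheapest edge leaving the tree is 4—5 (7); add 5.
Step 6: cheapest edge leaving the tree is 1—5 (1); add 1.
Step 7: cheapest edge leaving the tree is 2—3 (15); add 3.
Step 8: cheapest edge leaving the tree is 3—8 (2); add 8.
Vertex order: 4, 0, 2, 7, 6, 5, 1, 3, 8. The 9th vertex is 8.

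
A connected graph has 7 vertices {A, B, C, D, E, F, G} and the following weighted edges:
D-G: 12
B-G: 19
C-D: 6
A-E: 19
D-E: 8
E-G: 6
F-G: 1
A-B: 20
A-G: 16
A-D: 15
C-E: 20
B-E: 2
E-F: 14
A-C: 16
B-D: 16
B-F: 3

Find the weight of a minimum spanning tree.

Grow the tree from E using Prim:
Step 1: cheapest edge leaving the tree is B-E (2); add B.
Step 2: cheapest edge leaving the tree is B-F (3); add F.
Step 3: cheapest edge leaving the tree is F-G (1); add G.
Step 4: cheapest edge leaving the tree is D-E (8); add D.
Step 5: cheapest edge leaving the tree is C-D (6); add C.
Step 6: cheapest edge leaving the tree is A-D (15); add A.
MST edges: B-E, B-F, F-G, D-E, C-D, A-D; total weight 2+3+1+8+6+15 = 35.

35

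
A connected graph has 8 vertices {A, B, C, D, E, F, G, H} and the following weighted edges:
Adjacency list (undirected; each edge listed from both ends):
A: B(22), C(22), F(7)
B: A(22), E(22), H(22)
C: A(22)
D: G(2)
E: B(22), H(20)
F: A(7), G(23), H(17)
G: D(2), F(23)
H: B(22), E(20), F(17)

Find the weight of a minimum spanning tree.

113

Kruskal's algorithm — process edges by increasing weight (ties by edge label):
D G (2): add — endpoints in different components.
A F (7): add — endpoints in different components.
F H (17): add — endpoints in different components.
E H (20): add — endpoints in different components.
A B (22): add — endpoints in different components.
A C (22): add — endpoints in different components.
B E (22): skip — B and E already connected.
B H (22): skip — B and H already connected.
F G (23): add — endpoints in different components.
MST edges: D G, A F, F H, E H, A B, A C, F G; total weight 2+7+17+20+22+22+23 = 113.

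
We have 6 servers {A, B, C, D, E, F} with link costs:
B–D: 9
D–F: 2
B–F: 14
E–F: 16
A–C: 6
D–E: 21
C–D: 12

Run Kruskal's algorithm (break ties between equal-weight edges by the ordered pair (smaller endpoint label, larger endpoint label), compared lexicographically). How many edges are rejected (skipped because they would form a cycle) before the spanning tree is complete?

1

Kruskal's algorithm — process edges by increasing weight (ties by edge label):
D–F (2): add — endpoints in different components.
A–C (6): add — endpoints in different components.
B–D (9): add — endpoints in different components.
C–D (12): add — endpoints in different components.
B–F (14): skip — B and F already connected.
E–F (16): add — endpoints in different components.
Edges rejected before the tree was complete: 1.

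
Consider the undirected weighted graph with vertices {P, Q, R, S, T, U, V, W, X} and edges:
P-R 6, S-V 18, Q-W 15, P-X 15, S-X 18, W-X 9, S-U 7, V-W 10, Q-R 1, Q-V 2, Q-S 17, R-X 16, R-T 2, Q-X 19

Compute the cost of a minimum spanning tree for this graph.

54

Sort edges by weight, then run Kruskal:
Q-R (1): add — endpoints in different components.
Q-V (2): add — endpoints in different components.
R-T (2): add — endpoints in different components.
P-R (6): add — endpoints in different components.
S-U (7): add — endpoints in different components.
W-X (9): add — endpoints in different components.
V-W (10): add — endpoints in different components.
P-X (15): skip — X and P already connected.
Q-W (15): skip — Q and W already connected.
R-X (16): skip — X and R already connected.
Q-S (17): add — endpoints in different components.
MST edges: Q-R, Q-V, R-T, P-R, S-U, W-X, V-W, Q-S; total weight 1+2+2+6+7+9+10+17 = 54.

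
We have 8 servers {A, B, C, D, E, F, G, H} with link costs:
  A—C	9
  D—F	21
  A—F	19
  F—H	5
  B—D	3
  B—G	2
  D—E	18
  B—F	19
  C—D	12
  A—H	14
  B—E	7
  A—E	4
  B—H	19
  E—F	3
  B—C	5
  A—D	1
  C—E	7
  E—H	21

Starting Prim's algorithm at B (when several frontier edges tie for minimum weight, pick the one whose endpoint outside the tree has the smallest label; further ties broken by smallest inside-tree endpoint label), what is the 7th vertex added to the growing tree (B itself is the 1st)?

C

Prim's algorithm from B:
Step 1: cheapest edge leaving the tree is B—G (2); add G.
Step 2: cheapest edge leaving the tree is B—D (3); add D.
Step 3: cheapest edge leaving the tree is A—D (1); add A.
Step 4: cheapest edge leaving the tree is A—E (4); add E.
Step 5: cheapest edge leaving the tree is E—F (3); add F.
Step 6: cheapest edge leaving the tree is B—C (5); add C.
Step 7: cheapest edge leaving the tree is F—H (5); add H.
Vertex order: B, G, D, A, E, F, C, H. The 7th vertex is C.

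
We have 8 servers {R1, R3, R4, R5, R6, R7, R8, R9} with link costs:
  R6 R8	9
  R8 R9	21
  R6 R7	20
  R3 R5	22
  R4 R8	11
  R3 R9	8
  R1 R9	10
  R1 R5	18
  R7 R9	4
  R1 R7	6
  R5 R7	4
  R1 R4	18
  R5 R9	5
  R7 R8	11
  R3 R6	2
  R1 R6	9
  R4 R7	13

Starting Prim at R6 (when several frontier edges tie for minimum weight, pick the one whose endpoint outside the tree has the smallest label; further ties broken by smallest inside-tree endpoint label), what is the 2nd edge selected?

Prim, starting at R6.
Step 1: cheapest edge leaving the tree is R3 R6 (2); add R3.
Step 2: cheapest edge leaving the tree is R3 R9 (8); add R9.
Step 3: cheapest edge leaving the tree is R7 R9 (4); add R7.
Step 4: cheapest edge leaving the tree is R5 R7 (4); add R5.
Step 5: cheapest edge leaving the tree is R1 R7 (6); add R1.
Step 6: cheapest edge leaving the tree is R6 R8 (9); add R8.
Step 7: cheapest edge leaving the tree is R4 R8 (11); add R4.
The 2nd edge added is R3 R9.

R3-R9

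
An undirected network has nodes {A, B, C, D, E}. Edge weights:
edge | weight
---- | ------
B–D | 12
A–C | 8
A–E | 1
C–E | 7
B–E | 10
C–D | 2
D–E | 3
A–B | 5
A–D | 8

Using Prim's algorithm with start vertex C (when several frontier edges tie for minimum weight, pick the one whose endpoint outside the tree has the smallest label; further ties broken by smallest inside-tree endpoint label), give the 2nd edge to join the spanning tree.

D-E

Grow the tree from C using Prim:
Step 1: cheapest edge leaving the tree is C–D (2); add D.
Step 2: cheapest edge leaving the tree is D–E (3); add E.
Step 3: cheapest edge leaving the tree is A–E (1); add A.
Step 4: cheapest edge leaving the tree is A–B (5); add B.
The 2nd edge added is D–E.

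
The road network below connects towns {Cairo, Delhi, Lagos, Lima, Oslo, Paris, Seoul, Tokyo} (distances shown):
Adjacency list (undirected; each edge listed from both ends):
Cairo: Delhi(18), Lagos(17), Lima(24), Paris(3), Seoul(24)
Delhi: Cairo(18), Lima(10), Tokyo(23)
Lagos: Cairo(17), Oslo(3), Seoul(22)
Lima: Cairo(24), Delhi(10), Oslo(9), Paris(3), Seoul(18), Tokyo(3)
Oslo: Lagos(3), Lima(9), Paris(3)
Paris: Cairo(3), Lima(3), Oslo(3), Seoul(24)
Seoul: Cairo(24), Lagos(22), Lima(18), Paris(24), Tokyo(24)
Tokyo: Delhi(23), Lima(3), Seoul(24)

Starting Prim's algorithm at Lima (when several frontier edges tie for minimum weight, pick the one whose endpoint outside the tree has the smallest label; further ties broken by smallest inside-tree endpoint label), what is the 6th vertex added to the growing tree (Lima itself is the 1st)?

Grow the tree from Lima using Prim:
Step 1: cheapest edge leaving the tree is Lima–Paris (3); add Paris.
Step 2: cheapest edge leaving the tree is Cairo–Paris (3); add Cairo.
Step 3: cheapest edge leaving the tree is Oslo–Paris (3); add Oslo.
Step 4: cheapest edge leaving the tree is Lagos–Oslo (3); add Lagos.
Step 5: cheapest edge leaving the tree is Lima–Tokyo (3); add Tokyo.
Step 6: cheapest edge leaving the tree is Delhi–Lima (10); add Delhi.
Step 7: cheapest edge leaving the tree is Lima–Seoul (18); add Seoul.
Vertex order: Lima, Paris, Cairo, Oslo, Lagos, Tokyo, Delhi, Seoul. The 6th vertex is Tokyo.

Tokyo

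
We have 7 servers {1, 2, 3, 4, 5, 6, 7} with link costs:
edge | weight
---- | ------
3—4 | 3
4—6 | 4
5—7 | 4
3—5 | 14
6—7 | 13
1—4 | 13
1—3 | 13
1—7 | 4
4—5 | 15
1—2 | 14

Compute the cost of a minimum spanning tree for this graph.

Grow the tree from 7 using Prim:
Step 1: cheapest edge leaving the tree is 1—7 (4); add 1.
Step 2: cheapest edge leaving the tree is 5—7 (4); add 5.
Step 3: cheapest edge leaving the tree is 1—3 (13); add 3.
Step 4: cheapest edge leaving the tree is 3—4 (3); add 4.
Step 5: cheapest edge leaving the tree is 4—6 (4); add 6.
Step 6: cheapest edge leaving the tree is 1—2 (14); add 2.
MST edges: 1—7, 5—7, 1—3, 3—4, 4—6, 1—2; total weight 4+4+13+3+4+14 = 42.

42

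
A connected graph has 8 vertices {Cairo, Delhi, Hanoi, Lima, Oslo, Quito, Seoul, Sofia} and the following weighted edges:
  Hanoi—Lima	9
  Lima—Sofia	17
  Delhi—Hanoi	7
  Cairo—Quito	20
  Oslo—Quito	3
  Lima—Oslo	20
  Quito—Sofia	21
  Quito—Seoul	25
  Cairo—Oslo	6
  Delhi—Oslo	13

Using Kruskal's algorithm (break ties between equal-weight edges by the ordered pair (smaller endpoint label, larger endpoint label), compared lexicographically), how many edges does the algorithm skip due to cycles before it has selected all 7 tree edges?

Sort edges by weight, then run Kruskal:
Oslo—Quito (3): add — endpoints in different components.
Cairo—Oslo (6): add — endpoints in different components.
Delhi—Hanoi (7): add — endpoints in different components.
Hanoi—Lima (9): add — endpoints in different components.
Delhi—Oslo (13): add — endpoints in different components.
Lima—Sofia (17): add — endpoints in different components.
Cairo—Quito (20): skip — Cairo and Quito already connected.
Lima—Oslo (20): skip — Lima and Oslo already connected.
Quito—Sofia (21): skip — Sofia and Quito already connected.
Quito—Seoul (25): add — endpoints in different components.
Edges rejected before the tree was complete: 3.

3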